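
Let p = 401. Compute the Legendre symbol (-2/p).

1

Euler's criterion: (-2/401) ≡ 399^200 (mod 401).
399^2 ≡ 4 (mod 401)
399^4 ≡ 16 (mod 401)
399^8 ≡ 256 (mod 401)
399^16 ≡ 173 (mod 401)
399^32 ≡ 255 (mod 401)
399^64 ≡ 63 (mod 401)
399^128 ≡ 360 (mod 401)
399^200 = 399^(128+64+8) ≡ 1 (mod 401).
Result is 1, so (-2/401) = 1.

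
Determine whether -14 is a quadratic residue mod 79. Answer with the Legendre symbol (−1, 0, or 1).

1

Euler's criterion: (-14/79) ≡ 65^39 (mod 79).
65^2 ≡ 38 (mod 79)
65^4 ≡ 22 (mod 79)
65^8 ≡ 10 (mod 79)
65^16 ≡ 21 (mod 79)
65^32 ≡ 46 (mod 79)
65^39 = 65^(32+4+2+1) ≡ 1 (mod 79).
Result is 1, so (-14/79) = 1.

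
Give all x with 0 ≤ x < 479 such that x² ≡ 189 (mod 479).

181, 298

Since 479 ≡ 3 (mod 4), a square root of 189 is 189^((479+1)/4) = 189^120 mod 479.
Repeated squaring: 189^2≡275, 189^4≡422, 189^8≡375, 189^16≡278, 189^32≡165, 189^64≡401 (mod 479).
189^120 = 189^(64+32+16+8) ≡ 181 (mod 479).
Check: 181² = 32761 ≡ 189 (mod 479). The two roots are 181 and 298.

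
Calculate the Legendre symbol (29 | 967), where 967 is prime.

-1

Reciprocity: 29 ≡ 1 and 967 ≡ 3 (mod 4), so (29/967) = +(967/29).
Reduce top mod 29: now compute (10/29).
Pull out 2: since 29 ≡ 5 (mod 8), (2/29) = -1.
Reciprocity: 5 ≡ 1 and 29 ≡ 1 (mod 4), so (5/29) = +(29/5).
Reduce top mod 5: now compute (4/5).
Pull out 2^2: since 5 ≡ 5 (mod 8), (2/5) = -1, so (2/5)^2 = +1.
Reached (1/5) = 1. Collecting the sign flips along the way, the symbol is -1.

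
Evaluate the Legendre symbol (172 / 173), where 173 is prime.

1

Pull out 2^2: since 173 ≡ 5 (mod 8), (2/173) = -1, so (2/173)^2 = +1.
Reciprocity: 43 ≡ 3 and 173 ≡ 1 (mod 4), so (43/173) = +(173/43).
Reduce top mod 43: now compute (1/43).
Reached (1/43) = 1. Collecting the sign flips along the way, the symbol is +1.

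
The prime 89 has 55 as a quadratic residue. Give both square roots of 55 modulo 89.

89 ≡ 1 (mod 4), so we find a root by search.
Trying successive values, 12² = 144 ≡ 55 (mod 89). The other root is 89 − 12 = 77.

12, 77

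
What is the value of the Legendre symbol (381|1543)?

Reciprocity: 381 ≡ 1 and 1543 ≡ 3 (mod 4), so (381/1543) = +(1543/381).
Reduce top mod 381: now compute (19/381).
Reciprocity: 19 ≡ 3 and 381 ≡ 1 (mod 4), so (19/381) = +(381/19).
Reduce top mod 19: now compute (1/19).
Reached (1/19) = 1. Collecting the sign flips along the way, the symbol is +1.

1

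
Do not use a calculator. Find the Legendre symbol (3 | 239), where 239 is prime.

1

Reciprocity: 3 ≡ 3 and 239 ≡ 3 (mod 4), so (3/239) = −(239/3).
Reduce top mod 3: now compute (2/3).
Pull out 2: since 3 ≡ 3 (mod 8), (2/3) = -1.
Reached (1/3) = 1. Collecting the sign flips along the way, the symbol is +1.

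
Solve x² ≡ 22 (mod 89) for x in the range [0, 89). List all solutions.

89 ≡ 1 (mod 4), so we find a root by search.
Trying successive values, 17² = 289 ≡ 22 (mod 89). The other root is 89 − 17 = 72.

17, 72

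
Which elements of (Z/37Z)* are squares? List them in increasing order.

Square k = 1,…,18 (k and 37−k give the same square):
1²=1, 2²=4, 3²=9, 4²=16, 5²=25, 6²=36, 7²≡12, 8²≡27, 9²≡7, 10²≡26, 11²≡10, 12²≡33, 13²≡21, 14²≡11, 15²≡3, 16²≡34, 17²≡30, 18²≡28 (mod 37).
So the quadratic residues mod 37 are {1, 3, 4, 7, 9, 10, 11, 12, 16, 21, 25, 26, 27, 28, 30, 33, 34, 36}.

1, 3, 4, 7, 9, 10, 11, 12, 16, 21, 25, 26, 27, 28, 30, 33, 34, 36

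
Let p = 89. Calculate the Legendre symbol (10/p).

1

Pull out 2: since 89 ≡ 1 (mod 8), (2/89) = +1.
Reciprocity: 5 ≡ 1 and 89 ≡ 1 (mod 4), so (5/89) = +(89/5).
Reduce top mod 5: now compute (4/5).
Pull out 2^2: since 5 ≡ 5 (mod 8), (2/5) = -1, so (2/5)^2 = +1.
Reached (1/5) = 1. Collecting the sign flips along the way, the symbol is +1.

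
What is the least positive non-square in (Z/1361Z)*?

(2/1361) = +1, so 2 is a residue.
(3/1361) = −1, so 3 is the smallest positive non-residue mod 1361.

3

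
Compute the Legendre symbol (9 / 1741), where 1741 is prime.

1

Reciprocity: 9 ≡ 1 and 1741 ≡ 1 (mod 4), so (9/1741) = +(1741/9).
Reduce top mod 9: now compute (4/9).
Pull out 2^2: since 9 ≡ 1 (mod 8), (2/9) = +1, so (2/9)^2 = +1.
Reached (1/9) = 1. Collecting the sign flips along the way, the symbol is +1.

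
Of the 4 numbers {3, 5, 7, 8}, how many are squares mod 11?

2

(3/11) = +1 → QR.
(5/11) = +1 → QR.
(7/11) = -1 → non-residue.
(8/11) = -1 → non-residue.
Total quadratic residues among the 4: 2.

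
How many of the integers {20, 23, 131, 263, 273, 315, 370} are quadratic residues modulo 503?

5

(20/503) = -1 → non-residue.
(23/503) = +1 → QR.
(131/503) = +1 → QR.
(263/503) = +1 → QR.
(273/503) = +1 → QR.
(315/503) = -1 → non-residue.
(370/503) = +1 → QR.
Total quadratic residues among the 7: 5.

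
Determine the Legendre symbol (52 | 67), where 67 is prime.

-1

Pull out 2^2: since 67 ≡ 3 (mod 8), (2/67) = -1, so (2/67)^2 = +1.
Reciprocity: 13 ≡ 1 and 67 ≡ 3 (mod 4), so (13/67) = +(67/13).
Reduce top mod 13: now compute (2/13).
Pull out 2: since 13 ≡ 5 (mod 8), (2/13) = -1.
Reached (1/13) = 1. Collecting the sign flips along the way, the symbol is -1.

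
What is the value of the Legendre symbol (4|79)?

1

Euler's criterion: (4/79) ≡ 4^39 (mod 79).
4^2 ≡ 16 (mod 79)
4^4 ≡ 19 (mod 79)
4^8 ≡ 45 (mod 79)
4^16 ≡ 50 (mod 79)
4^32 ≡ 51 (mod 79)
4^39 = 4^(32+4+2+1) ≡ 1 (mod 79).
Result is 1, so (4/79) = 1.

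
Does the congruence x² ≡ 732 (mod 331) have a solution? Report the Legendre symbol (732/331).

1

Euler's criterion: (732/331) ≡ 70^165 (mod 331).
70^2 ≡ 266 (mod 331)
70^4 ≡ 253 (mod 331)
70^8 ≡ 126 (mod 331)
70^16 ≡ 319 (mod 331)
70^32 ≡ 144 (mod 331)
70^64 ≡ 214 (mod 331)
70^128 ≡ 118 (mod 331)
70^165 = 70^(128+32+4+1) ≡ 1 (mod 331).
Result is 1, so (732/331) = 1.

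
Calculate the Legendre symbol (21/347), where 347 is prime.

-1

Euler's criterion: (21/347) ≡ 21^173 (mod 347).
21^2 ≡ 94 (mod 347)
21^4 ≡ 161 (mod 347)
21^8 ≡ 243 (mod 347)
21^16 ≡ 59 (mod 347)
21^32 ≡ 11 (mod 347)
21^64 ≡ 121 (mod 347)
21^128 ≡ 67 (mod 347)
21^173 = 21^(128+32+8+4+1) ≡ 346 (mod 347).
Result is 346 ≡ −1, so (21/347) = −1.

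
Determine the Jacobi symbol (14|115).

-1

Pull out 2: since 115 ≡ 3 (mod 8), (2/115) = -1.
Reciprocity: 7 ≡ 3 and 115 ≡ 3 (mod 4), so (7/115) = −(115/7).
Reduce top mod 7: now compute (3/7).
Reciprocity: 3 ≡ 3 and 7 ≡ 3 (mod 4), so (3/7) = −(7/3).
Reduce top mod 3: now compute (1/3).
Reached (1/3) = 1. Collecting the sign flips along the way, the symbol is -1.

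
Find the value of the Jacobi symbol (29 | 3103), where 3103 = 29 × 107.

Reciprocity: 29 ≡ 1 and 3103 ≡ 3 (mod 4), so (29/3103) = +(3103/29).
Reduce top mod 29: now compute (0/29).
Top reduces to 0: gcd > 1, so the symbol is 0.

0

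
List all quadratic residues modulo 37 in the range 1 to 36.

Square k = 1,…,18 (k and 37−k give the same square):
1²=1, 2²=4, 3²=9, 4²=16, 5²=25, 6²=36, 7²≡12, 8²≡27, 9²≡7, 10²≡26, 11²≡10, 12²≡33, 13²≡21, 14²≡11, 15²≡3, 16²≡34, 17²≡30, 18²≡28 (mod 37).
So the quadratic residues mod 37 are {1, 3, 4, 7, 9, 10, 11, 12, 16, 21, 25, 26, 27, 28, 30, 33, 34, 36}.

1, 3, 4, 7, 9, 10, 11, 12, 16, 21, 25, 26, 27, 28, 30, 33, 34, 36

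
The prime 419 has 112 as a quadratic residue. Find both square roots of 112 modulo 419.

Since 419 ≡ 3 (mod 4), a square root of 112 is 112^((419+1)/4) = 112^105 mod 419.
Repeated squaring: 112^2≡393, 112^4≡257, 112^8≡266, 112^16≡364, 112^32≡92, 112^64≡84 (mod 419).
112^105 = 112^(64+32+8+1) ≡ 37 (mod 419).
Check: 37² = 1369 ≡ 112 (mod 419). The two roots are 37 and 382.

37, 382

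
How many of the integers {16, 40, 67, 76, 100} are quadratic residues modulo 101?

3

(16/101) = +1 → QR.
(40/101) = -1 → non-residue.
(67/101) = -1 → non-residue.
(76/101) = +1 → QR.
(100/101) = +1 → QR.
Total quadratic residues among the 5: 3.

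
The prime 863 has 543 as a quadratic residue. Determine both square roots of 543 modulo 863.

Since 863 ≡ 3 (mod 4), a square root of 543 is 543^((863+1)/4) = 543^216 mod 863.
Repeated squaring: 543^2≡566, 543^4≡183, 543^8≡695, 543^16≡608, 543^32≡300, 543^64≡248, 543^128≡231 (mod 863).
543^216 = 543^(128+64+16+8) ≡ 397 (mod 863).
Check: 397² = 157609 ≡ 543 (mod 863). The two roots are 397 and 466.

397, 466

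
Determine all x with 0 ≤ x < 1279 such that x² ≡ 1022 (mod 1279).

613, 666

Since 1279 ≡ 3 (mod 4), a square root of 1022 is 1022^((1279+1)/4) = 1022^320 mod 1279.
Repeated squaring: 1022^2≡820, 1022^4≡925, 1022^8≡1253, 1022^16≡676, 1022^32≡373, 1022^64≡997, 1022^128≡226, 1022^256≡1195 (mod 1279).
1022^320 = 1022^(256+64) ≡ 666 (mod 1279).
Check: 666² = 443556 ≡ 1022 (mod 1279). The two roots are 613 and 666.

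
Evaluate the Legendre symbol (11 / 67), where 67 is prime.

Reciprocity: 11 ≡ 3 and 67 ≡ 3 (mod 4), so (11/67) = −(67/11).
Reduce top mod 11: now compute (1/11).
Reached (1/11) = 1. Collecting the sign flips along the way, the symbol is -1.

-1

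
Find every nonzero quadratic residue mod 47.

Square k = 1,…,23 (k and 47−k give the same square):
1²=1, 2²=4, 3²=9, 4²=16, 5²=25, 6²=36, 7²≡2, 8²≡17, 9²≡34, 10²≡6, 11²≡27, 12²≡3, 13²≡28, 14²≡8, 15²≡37, 16²≡21, 17²≡7, 18²≡42, 19²≡32, 20²≡24, 21²≡18, 22²≡14, 23²≡12 (mod 47).
So the quadratic residues mod 47 are {1, 2, 3, 4, 6, 7, 8, 9, 12, 14, 16, 17, 18, 21, 24, 25, 27, 28, 32, 34, 36, 37, 42}.

1, 2, 3, 4, 6, 7, 8, 9, 12, 14, 16, 17, 18, 21, 24, 25, 27, 28, 32, 34, 36, 37, 42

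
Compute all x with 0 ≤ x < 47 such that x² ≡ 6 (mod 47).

Since 47 ≡ 3 (mod 4), a square root of 6 is 6^((47+1)/4) = 6^12 mod 47.
Repeated squaring: 6^2≡36, 6^4≡27, 6^8≡24 (mod 47).
6^12 = 6^(8+4) ≡ 37 (mod 47).
Check: 37² = 1369 ≡ 6 (mod 47). The two roots are 10 and 37.

10, 37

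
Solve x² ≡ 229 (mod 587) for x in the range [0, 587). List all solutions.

140, 447

Since 587 ≡ 3 (mod 4), a square root of 229 is 229^((587+1)/4) = 229^147 mod 587.
Repeated squaring: 229^2≡198, 229^4≡462, 229^8≡363, 229^16≡281, 229^32≡303, 229^64≡237, 229^128≡404 (mod 587).
229^147 = 229^(128+16+2+1) ≡ 447 (mod 587).
Check: 447² = 199809 ≡ 229 (mod 587). The two roots are 140 and 447.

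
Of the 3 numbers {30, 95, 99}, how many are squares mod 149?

2

(30/149) = +1 → QR.
(95/149) = +1 → QR.
(99/149) = -1 → non-residue.
Total quadratic residues among the 3: 2.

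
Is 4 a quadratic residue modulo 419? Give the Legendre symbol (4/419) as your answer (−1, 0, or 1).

Euler's criterion: (4/419) ≡ 4^209 (mod 419).
4^2 ≡ 16 (mod 419)
4^4 ≡ 256 (mod 419)
4^8 ≡ 172 (mod 419)
4^16 ≡ 254 (mod 419)
4^32 ≡ 409 (mod 419)
4^64 ≡ 100 (mod 419)
4^128 ≡ 363 (mod 419)
4^209 = 4^(128+64+16+1) ≡ 1 (mod 419).
Result is 1, so (4/419) = 1.

1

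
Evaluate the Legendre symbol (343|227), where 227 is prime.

1

First reduce: 343 ≡ 116 (mod 227).
Pull out 2^2: since 227 ≡ 3 (mod 8), (2/227) = -1, so (2/227)^2 = +1.
Reciprocity: 29 ≡ 1 and 227 ≡ 3 (mod 4), so (29/227) = +(227/29).
Reduce top mod 29: now compute (24/29).
Pull out 2^3: since 29 ≡ 5 (mod 8), (2/29) = -1, so (2/29)^3 = -1.
Reciprocity: 3 ≡ 3 and 29 ≡ 1 (mod 4), so (3/29) = +(29/3).
Reduce top mod 3: now compute (2/3).
Pull out 2: since 3 ≡ 3 (mod 8), (2/3) = -1.
Reached (1/3) = 1. Collecting the sign flips along the way, the symbol is +1.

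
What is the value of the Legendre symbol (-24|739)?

-1

First reduce: -24 ≡ 715 (mod 739).
Reciprocity: 715 ≡ 3 and 739 ≡ 3 (mod 4), so (715/739) = −(739/715).
Reduce top mod 715: now compute (24/715).
Pull out 2^3: since 715 ≡ 3 (mod 8), (2/715) = -1, so (2/715)^3 = -1.
Reciprocity: 3 ≡ 3 and 715 ≡ 3 (mod 4), so (3/715) = −(715/3).
Reduce top mod 3: now compute (1/3).
Reached (1/3) = 1. Collecting the sign flips along the way, the symbol is -1.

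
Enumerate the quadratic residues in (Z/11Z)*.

Square k = 1,…,5 (k and 11−k give the same square):
1²=1, 2²=4, 3²=9, 4²≡5, 5²≡3 (mod 11).
So the quadratic residues mod 11 are {1, 3, 4, 5, 9}.

1,3,4,5,9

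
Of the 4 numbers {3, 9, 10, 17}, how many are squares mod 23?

2

(3/23) = +1 → QR.
(9/23) = +1 → QR.
(10/23) = -1 → non-residue.
(17/23) = -1 → non-residue.
Total quadratic residues among the 4: 2.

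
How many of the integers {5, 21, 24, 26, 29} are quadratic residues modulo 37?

2

(5/37) = -1 → non-residue.
(21/37) = +1 → QR.
(24/37) = -1 → non-residue.
(26/37) = +1 → QR.
(29/37) = -1 → non-residue.
Total quadratic residues among the 5: 2.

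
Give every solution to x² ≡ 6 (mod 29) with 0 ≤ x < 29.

29 ≡ 1 (mod 4), so we find a root by search.
Trying successive values, 8² = 64 ≡ 6 (mod 29). The other root is 29 − 8 = 21.

8, 21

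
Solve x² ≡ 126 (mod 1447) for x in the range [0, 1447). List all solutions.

Since 1447 ≡ 3 (mod 4), a square root of 126 is 126^((1447+1)/4) = 126^362 mod 1447.
Repeated squaring: 126^2≡1406, 126^4≡234, 126^8≡1217, 126^16≡808, 126^32≡267, 126^64≡386, 126^128≡1402, 126^256≡578 (mod 1447).
126^362 = 126^(256+64+32+8+2) ≡ 865 (mod 1447).
Check: 865² = 748225 ≡ 126 (mod 1447). The two roots are 582 and 865.

582, 865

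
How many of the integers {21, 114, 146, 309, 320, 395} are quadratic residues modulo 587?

2

(21/587) = +1 → QR.
(114/587) = +1 → QR.
(146/587) = -1 → non-residue.
(309/587) = -1 → non-residue.
(320/587) = -1 → non-residue.
(395/587) = -1 → non-residue.
Total quadratic residues among the 6: 2.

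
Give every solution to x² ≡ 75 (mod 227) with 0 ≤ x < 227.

Since 227 ≡ 3 (mod 4), a square root of 75 is 75^((227+1)/4) = 75^57 mod 227.
Repeated squaring: 75^2≡177, 75^4≡3, 75^8≡9, 75^16≡81, 75^32≡205 (mod 227).
75^57 = 75^(32+16+8+1) ≡ 23 (mod 227).
Check: 23² = 529 ≡ 75 (mod 227). The two roots are 23 and 204.

23, 204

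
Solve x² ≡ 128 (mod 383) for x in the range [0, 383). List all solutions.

53, 330

Since 383 ≡ 3 (mod 4), a square root of 128 is 128^((383+1)/4) = 128^96 mod 383.
Repeated squaring: 128^2≡298, 128^4≡331, 128^8≡23, 128^16≡146, 128^32≡251, 128^64≡189 (mod 383).
128^96 = 128^(64+32) ≡ 330 (mod 383).
Check: 330² = 108900 ≡ 128 (mod 383). The two roots are 53 and 330.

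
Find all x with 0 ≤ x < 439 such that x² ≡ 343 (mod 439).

Since 439 ≡ 3 (mod 4), a square root of 343 is 343^((439+1)/4) = 343^110 mod 439.
Repeated squaring: 343^2≡436, 343^4≡9, 343^8≡81, 343^16≡415, 343^32≡137, 343^64≡331 (mod 439).
343^110 = 343^(64+32+8+4+2) ≡ 162 (mod 439).
Check: 162² = 26244 ≡ 343 (mod 439). The two roots are 162 and 277.

162, 277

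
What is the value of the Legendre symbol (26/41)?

-1

Pull out 2: since 41 ≡ 1 (mod 8), (2/41) = +1.
Reciprocity: 13 ≡ 1 and 41 ≡ 1 (mod 4), so (13/41) = +(41/13).
Reduce top mod 13: now compute (2/13).
Pull out 2: since 13 ≡ 5 (mod 8), (2/13) = -1.
Reached (1/13) = 1. Collecting the sign flips along the way, the symbol is -1.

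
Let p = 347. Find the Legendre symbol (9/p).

Euler's criterion: (9/347) ≡ 9^173 (mod 347).
9^2 ≡ 81 (mod 347)
9^4 ≡ 315 (mod 347)
9^8 ≡ 330 (mod 347)
9^16 ≡ 289 (mod 347)
9^32 ≡ 241 (mod 347)
9^64 ≡ 132 (mod 347)
9^128 ≡ 74 (mod 347)
9^173 = 9^(128+32+8+4+1) ≡ 1 (mod 347).
Result is 1, so (9/347) = 1.

1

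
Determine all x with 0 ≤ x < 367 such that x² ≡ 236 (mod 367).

128, 239

Since 367 ≡ 3 (mod 4), a square root of 236 is 236^((367+1)/4) = 236^92 mod 367.
Repeated squaring: 236^2≡279, 236^4≡37, 236^8≡268, 236^16≡259, 236^32≡287, 236^64≡161 (mod 367).
236^92 = 236^(64+16+8+4) ≡ 128 (mod 367).
Check: 128² = 16384 ≡ 236 (mod 367). The two roots are 128 and 239.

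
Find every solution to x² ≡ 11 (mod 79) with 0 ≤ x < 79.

Since 79 ≡ 3 (mod 4), a square root of 11 is 11^((79+1)/4) = 11^20 mod 79.
Repeated squaring: 11^2≡42, 11^4≡26, 11^8≡44, 11^16≡40 (mod 79).
11^20 = 11^(16+4) ≡ 13 (mod 79).
Check: 13² = 169 ≡ 11 (mod 79). The two roots are 13 and 66.

13, 66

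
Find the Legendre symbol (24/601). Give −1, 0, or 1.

Pull out 2^3: since 601 ≡ 1 (mod 8), (2/601) = +1, so (2/601)^3 = +1.
Reciprocity: 3 ≡ 3 and 601 ≡ 1 (mod 4), so (3/601) = +(601/3).
Reduce top mod 3: now compute (1/3).
Reached (1/3) = 1. Collecting the sign flips along the way, the symbol is +1.

1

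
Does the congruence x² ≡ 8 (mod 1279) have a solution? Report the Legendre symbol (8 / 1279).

1

Pull out 2^3: since 1279 ≡ 7 (mod 8), (2/1279) = +1, so (2/1279)^3 = +1.
Reached (1/1279) = 1. Collecting the sign flips along the way, the symbol is +1.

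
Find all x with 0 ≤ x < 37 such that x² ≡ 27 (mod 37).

37 ≡ 1 (mod 4), so we find a root by search.
Trying successive values, 8² = 64 ≡ 27 (mod 37). The other root is 37 − 8 = 29.

8, 29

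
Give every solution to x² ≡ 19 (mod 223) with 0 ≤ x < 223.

Since 223 ≡ 3 (mod 4), a square root of 19 is 19^((223+1)/4) = 19^56 mod 223.
Repeated squaring: 19^2≡138, 19^4≡89, 19^8≡116, 19^16≡76, 19^32≡201 (mod 223).
19^56 = 19^(32+16+8) ≡ 58 (mod 223).
Check: 58² = 3364 ≡ 19 (mod 223). The two roots are 58 and 165.

58, 165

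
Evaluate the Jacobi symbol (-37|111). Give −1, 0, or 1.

First reduce: -37 ≡ 74 (mod 111).
Pull out 2: since 111 ≡ 7 (mod 8), (2/111) = +1.
Reciprocity: 37 ≡ 1 and 111 ≡ 3 (mod 4), so (37/111) = +(111/37).
Reduce top mod 37: now compute (0/37).
Top reduces to 0: gcd > 1, so the symbol is 0.

0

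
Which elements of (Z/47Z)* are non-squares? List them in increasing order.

5,10,11,13,15,19,20,22,23,26,29,30,31,33,35,38,39,40,41,43,44,45,46

Square k = 1,…,23 (k and 47−k give the same square):
1²=1, 2²=4, 3²=9, 4²=16, 5²=25, 6²=36, 7²≡2, 8²≡17, 9²≡34, 10²≡6, 11²≡27, 12²≡3, 13²≡28, 14²≡8, 15²≡37, 16²≡21, 17²≡7, 18²≡42, 19²≡32, 20²≡24, 21²≡18, 22²≡14, 23²≡12 (mod 47).
The residues are {1, 2, 3, 4, 6, 7, 8, 9, 12, 14, 16, 17, 18, 21, 24, 25, 27, 28, 32, 34, 36, 37, 42}; the non-residues are the remaining 23 nonzero classes.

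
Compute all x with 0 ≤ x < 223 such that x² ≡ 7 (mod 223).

Since 223 ≡ 3 (mod 4), a square root of 7 is 7^((223+1)/4) = 7^56 mod 223.
Repeated squaring: 7^2≡49, 7^4≡171, 7^8≡28, 7^16≡115, 7^32≡68 (mod 223).
7^56 = 7^(32+16+8) ≡ 197 (mod 223).
Check: 197² = 38809 ≡ 7 (mod 223). The two roots are 26 and 197.

26, 197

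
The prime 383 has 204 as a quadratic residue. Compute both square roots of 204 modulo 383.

Since 383 ≡ 3 (mod 4), a square root of 204 is 204^((383+1)/4) = 204^96 mod 383.
Repeated squaring: 204^2≡252, 204^4≡309, 204^8≡114, 204^16≡357, 204^32≡293, 204^64≡57 (mod 383).
204^96 = 204^(64+32) ≡ 232 (mod 383).
Check: 232² = 53824 ≡ 204 (mod 383). The two roots are 151 and 232.

151, 232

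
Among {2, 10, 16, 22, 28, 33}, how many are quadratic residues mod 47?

(2/47) = +1 → QR.
(10/47) = -1 → non-residue.
(16/47) = +1 → QR.
(22/47) = -1 → non-residue.
(28/47) = +1 → QR.
(33/47) = -1 → non-residue.
Total quadratic residues among the 6: 3.

3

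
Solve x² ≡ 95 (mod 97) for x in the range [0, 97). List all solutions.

17, 80

97 ≡ 1 (mod 4), so we find a root by search.
Trying successive values, 17² = 289 ≡ 95 (mod 97). The other root is 97 − 17 = 80.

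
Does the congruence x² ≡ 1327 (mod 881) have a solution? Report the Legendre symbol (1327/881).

1

First reduce: 1327 ≡ 446 (mod 881).
Pull out 2: since 881 ≡ 1 (mod 8), (2/881) = +1.
Reciprocity: 223 ≡ 3 and 881 ≡ 1 (mod 4), so (223/881) = +(881/223).
Reduce top mod 223: now compute (212/223).
Pull out 2^2: since 223 ≡ 7 (mod 8), (2/223) = +1, so (2/223)^2 = +1.
Reciprocity: 53 ≡ 1 and 223 ≡ 3 (mod 4), so (53/223) = +(223/53).
Reduce top mod 53: now compute (11/53).
Reciprocity: 11 ≡ 3 and 53 ≡ 1 (mod 4), so (11/53) = +(53/11).
Reduce top mod 11: now compute (9/11).
Reciprocity: 9 ≡ 1 and 11 ≡ 3 (mod 4), so (9/11) = +(11/9).
Reduce top mod 9: now compute (2/9).
Pull out 2: since 9 ≡ 1 (mod 8), (2/9) = +1.
Reached (1/9) = 1. Collecting the sign flips along the way, the symbol is +1.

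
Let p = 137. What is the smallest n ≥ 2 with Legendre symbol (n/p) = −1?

3

(2/137) = +1, so 2 is a residue.
(3/137) = −1, so 3 is the smallest positive non-residue mod 137.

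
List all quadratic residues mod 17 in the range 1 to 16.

Square k = 1,…,8 (k and 17−k give the same square):
1²=1, 2²=4, 3²=9, 4²=16, 5²≡8, 6²≡2, 7²≡15, 8²≡13 (mod 17).
So the quadratic residues mod 17 are {1, 2, 4, 8, 9, 13, 15, 16}.

1, 2, 4, 8, 9, 13, 15, 16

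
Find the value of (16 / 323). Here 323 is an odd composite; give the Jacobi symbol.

Pull out 2^4: since 323 ≡ 3 (mod 8), (2/323) = -1, so (2/323)^4 = +1.
Reached (1/323) = 1. Collecting the sign flips along the way, the symbol is +1.

1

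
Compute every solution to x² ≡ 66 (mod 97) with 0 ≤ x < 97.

97 ≡ 1 (mod 4), so we find a root by search.
Trying successive values, 39² = 1521 ≡ 66 (mod 97). The other root is 97 − 39 = 58.

39, 58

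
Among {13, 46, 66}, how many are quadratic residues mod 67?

0

(13/67) = -1 → non-residue.
(46/67) = -1 → non-residue.
(66/67) = -1 → non-residue.
Total quadratic residues among the 3: 0.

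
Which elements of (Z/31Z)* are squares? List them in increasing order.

1,2,4,5,7,8,9,10,14,16,18,19,20,25,28

Square k = 1,…,15 (k and 31−k give the same square):
1²=1, 2²=4, 3²=9, 4²=16, 5²=25, 6²≡5, 7²≡18, 8²≡2, 9²≡19, 10²≡7, 11²≡28, 12²≡20, 13²≡14, 14²≡10, 15²≡8 (mod 31).
So the quadratic residues mod 31 are {1, 2, 4, 5, 7, 8, 9, 10, 14, 16, 18, 19, 20, 25, 28}.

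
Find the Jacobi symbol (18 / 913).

Pull out 2: since 913 ≡ 1 (mod 8), (2/913) = +1.
Reciprocity: 9 ≡ 1 and 913 ≡ 1 (mod 4), so (9/913) = +(913/9).
Reduce top mod 9: now compute (4/9).
Pull out 2^2: since 9 ≡ 1 (mod 8), (2/9) = +1, so (2/9)^2 = +1.
Reached (1/9) = 1. Collecting the sign flips along the way, the symbol is +1.

1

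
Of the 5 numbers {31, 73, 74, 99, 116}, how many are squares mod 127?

(31/127) = +1 → QR.
(73/127) = +1 → QR.
(74/127) = +1 → QR.
(99/127) = +1 → QR.
(116/127) = -1 → non-residue.
Total quadratic residues among the 5: 4.

4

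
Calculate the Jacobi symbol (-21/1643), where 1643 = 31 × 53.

First reduce: -21 ≡ 1622 (mod 1643).
Pull out 2: since 1643 ≡ 3 (mod 8), (2/1643) = -1.
Reciprocity: 811 ≡ 3 and 1643 ≡ 3 (mod 4), so (811/1643) = −(1643/811).
Reduce top mod 811: now compute (21/811).
Reciprocity: 21 ≡ 1 and 811 ≡ 3 (mod 4), so (21/811) = +(811/21).
Reduce top mod 21: now compute (13/21).
Reciprocity: 13 ≡ 1 and 21 ≡ 1 (mod 4), so (13/21) = +(21/13).
Reduce top mod 13: now compute (8/13).
Pull out 2^3: since 13 ≡ 5 (mod 8), (2/13) = -1, so (2/13)^3 = -1.
Reached (1/13) = 1. Collecting the sign flips along the way, the symbol is -1.

-1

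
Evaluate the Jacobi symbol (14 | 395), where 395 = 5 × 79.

-1

Pull out 2: since 395 ≡ 3 (mod 8), (2/395) = -1.
Reciprocity: 7 ≡ 3 and 395 ≡ 3 (mod 4), so (7/395) = −(395/7).
Reduce top mod 7: now compute (3/7).
Reciprocity: 3 ≡ 3 and 7 ≡ 3 (mod 4), so (3/7) = −(7/3).
Reduce top mod 3: now compute (1/3).
Reached (1/3) = 1. Collecting the sign flips along the way, the symbol is -1.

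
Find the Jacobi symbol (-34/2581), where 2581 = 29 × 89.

First reduce: -34 ≡ 2547 (mod 2581).
Reciprocity: 2547 ≡ 3 and 2581 ≡ 1 (mod 4), so (2547/2581) = +(2581/2547).
Reduce top mod 2547: now compute (34/2547).
Pull out 2: since 2547 ≡ 3 (mod 8), (2/2547) = -1.
Reciprocity: 17 ≡ 1 and 2547 ≡ 3 (mod 4), so (17/2547) = +(2547/17).
Reduce top mod 17: now compute (14/17).
Pull out 2: since 17 ≡ 1 (mod 8), (2/17) = +1.
Reciprocity: 7 ≡ 3 and 17 ≡ 1 (mod 4), so (7/17) = +(17/7).
Reduce top mod 7: now compute (3/7).
Reciprocity: 3 ≡ 3 and 7 ≡ 3 (mod 4), so (3/7) = −(7/3).
Reduce top mod 3: now compute (1/3).
Reached (1/3) = 1. Collecting the sign flips along the way, the symbol is +1.

1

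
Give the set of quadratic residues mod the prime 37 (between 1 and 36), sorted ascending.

1 3 4 7 9 10 11 12 16 21 25 26 27 28 30 33 34 36

Square k = 1,…,18 (k and 37−k give the same square):
1²=1, 2²=4, 3²=9, 4²=16, 5²=25, 6²=36, 7²≡12, 8²≡27, 9²≡7, 10²≡26, 11²≡10, 12²≡33, 13²≡21, 14²≡11, 15²≡3, 16²≡34, 17²≡30, 18²≡28 (mod 37).
So the quadratic residues mod 37 are {1, 3, 4, 7, 9, 10, 11, 12, 16, 21, 25, 26, 27, 28, 30, 33, 34, 36}.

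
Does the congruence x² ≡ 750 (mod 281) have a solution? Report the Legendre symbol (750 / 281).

First reduce: 750 ≡ 188 (mod 281).
Pull out 2^2: since 281 ≡ 1 (mod 8), (2/281) = +1, so (2/281)^2 = +1.
Reciprocity: 47 ≡ 3 and 281 ≡ 1 (mod 4), so (47/281) = +(281/47).
Reduce top mod 47: now compute (46/47).
Pull out 2: since 47 ≡ 7 (mod 8), (2/47) = +1.
Reciprocity: 23 ≡ 3 and 47 ≡ 3 (mod 4), so (23/47) = −(47/23).
Reduce top mod 23: now compute (1/23).
Reached (1/23) = 1. Collecting the sign flips along the way, the symbol is -1.

-1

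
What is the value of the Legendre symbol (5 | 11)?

1

Euler's criterion: (5/11) ≡ 5^5 (mod 11).
5^2 ≡ 3 (mod 11)
5^4 ≡ 9 (mod 11)
5^5 = 5^(4+1) ≡ 1 (mod 11).
Result is 1, so (5/11) = 1.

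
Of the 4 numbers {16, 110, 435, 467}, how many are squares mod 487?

(16/487) = +1 → QR.
(110/487) = +1 → QR.
(435/487) = +1 → QR.
(467/487) = +1 → QR.
Total quadratic residues among the 4: 4.

4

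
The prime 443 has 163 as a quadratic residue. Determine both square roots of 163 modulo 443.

137, 306

Since 443 ≡ 3 (mod 4), a square root of 163 is 163^((443+1)/4) = 163^111 mod 443.
Repeated squaring: 163^2≡432, 163^4≡121, 163^8≡22, 163^16≡41, 163^32≡352, 163^64≡307 (mod 443).
163^111 = 163^(64+32+8+4+2+1) ≡ 137 (mod 443).
Check: 137² = 18769 ≡ 163 (mod 443). The two roots are 137 and 306.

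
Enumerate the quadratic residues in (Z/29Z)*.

Square k = 1,…,14 (k and 29−k give the same square):
1²=1, 2²=4, 3²=9, 4²=16, 5²=25, 6²≡7, 7²≡20, 8²≡6, 9²≡23, 10²≡13, 11²≡5, 12²≡28, 13²≡24, 14²≡22 (mod 29).
So the quadratic residues mod 29 are {1, 4, 5, 6, 7, 9, 13, 16, 20, 22, 23, 24, 25, 28}.

1, 4, 5, 6, 7, 9, 13, 16, 20, 22, 23, 24, 25, 28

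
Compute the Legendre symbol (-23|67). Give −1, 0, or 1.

Euler's criterion: (-23/67) ≡ 44^33 (mod 67).
44^2 ≡ 60 (mod 67)
44^4 ≡ 49 (mod 67)
44^8 ≡ 56 (mod 67)
44^16 ≡ 54 (mod 67)
44^32 ≡ 35 (mod 67)
44^33 = 44^(32+1) ≡ 66 (mod 67).
Result is 66 ≡ −1, so (-23/67) = −1.

-1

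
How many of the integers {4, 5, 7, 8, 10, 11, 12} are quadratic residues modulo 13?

3

(4/13) = +1 → QR.
(5/13) = -1 → non-residue.
(7/13) = -1 → non-residue.
(8/13) = -1 → non-residue.
(10/13) = +1 → QR.
(11/13) = -1 → non-residue.
(12/13) = +1 → QR.
Total quadratic residues among the 7: 3.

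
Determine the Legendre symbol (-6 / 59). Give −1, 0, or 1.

1

First reduce: -6 ≡ 53 (mod 59).
Reciprocity: 53 ≡ 1 and 59 ≡ 3 (mod 4), so (53/59) = +(59/53).
Reduce top mod 53: now compute (6/53).
Pull out 2: since 53 ≡ 5 (mod 8), (2/53) = -1.
Reciprocity: 3 ≡ 3 and 53 ≡ 1 (mod 4), so (3/53) = +(53/3).
Reduce top mod 3: now compute (2/3).
Pull out 2: since 3 ≡ 3 (mod 8), (2/3) = -1.
Reached (1/3) = 1. Collecting the sign flips along the way, the symbol is +1.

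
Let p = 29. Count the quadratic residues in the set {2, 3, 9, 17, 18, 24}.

2

(2/29) = -1 → non-residue.
(3/29) = -1 → non-residue.
(9/29) = +1 → QR.
(17/29) = -1 → non-residue.
(18/29) = -1 → non-residue.
(24/29) = +1 → QR.
Total quadratic residues among the 6: 2.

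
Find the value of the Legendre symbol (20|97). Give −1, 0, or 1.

-1

Pull out 2^2: since 97 ≡ 1 (mod 8), (2/97) = +1, so (2/97)^2 = +1.
Reciprocity: 5 ≡ 1 and 97 ≡ 1 (mod 4), so (5/97) = +(97/5).
Reduce top mod 5: now compute (2/5).
Pull out 2: since 5 ≡ 5 (mod 8), (2/5) = -1.
Reached (1/5) = 1. Collecting the sign flips along the way, the symbol is -1.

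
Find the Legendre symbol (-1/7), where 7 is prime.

First reduce: -1 ≡ 6 (mod 7).
Pull out 2: since 7 ≡ 7 (mod 8), (2/7) = +1.
Reciprocity: 3 ≡ 3 and 7 ≡ 3 (mod 4), so (3/7) = −(7/3).
Reduce top mod 3: now compute (1/3).
Reached (1/3) = 1. Collecting the sign flips along the way, the symbol is -1.

-1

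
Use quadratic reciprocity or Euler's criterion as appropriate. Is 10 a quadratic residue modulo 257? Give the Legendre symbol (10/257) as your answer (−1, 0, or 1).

-1

Pull out 2: since 257 ≡ 1 (mod 8), (2/257) = +1.
Reciprocity: 5 ≡ 1 and 257 ≡ 1 (mod 4), so (5/257) = +(257/5).
Reduce top mod 5: now compute (2/5).
Pull out 2: since 5 ≡ 5 (mod 8), (2/5) = -1.
Reached (1/5) = 1. Collecting the sign flips along the way, the symbol is -1.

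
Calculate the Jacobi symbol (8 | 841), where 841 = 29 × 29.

Pull out 2^3: since 841 ≡ 1 (mod 8), (2/841) = +1, so (2/841)^3 = +1.
Reached (1/841) = 1. Collecting the sign flips along the way, the symbol is +1.

1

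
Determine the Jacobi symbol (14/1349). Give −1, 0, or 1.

1

Pull out 2: since 1349 ≡ 5 (mod 8), (2/1349) = -1.
Reciprocity: 7 ≡ 3 and 1349 ≡ 1 (mod 4), so (7/1349) = +(1349/7).
Reduce top mod 7: now compute (5/7).
Reciprocity: 5 ≡ 1 and 7 ≡ 3 (mod 4), so (5/7) = +(7/5).
Reduce top mod 5: now compute (2/5).
Pull out 2: since 5 ≡ 5 (mod 8), (2/5) = -1.
Reached (1/5) = 1. Collecting the sign flips along the way, the symbol is +1.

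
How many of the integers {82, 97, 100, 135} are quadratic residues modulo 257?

2

(82/257) = -1 → non-residue.
(97/257) = -1 → non-residue.
(100/257) = +1 → QR.
(135/257) = +1 → QR.
Total quadratic residues among the 4: 2.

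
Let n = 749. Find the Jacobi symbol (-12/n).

First reduce: -12 ≡ 737 (mod 749).
Reciprocity: 737 ≡ 1 and 749 ≡ 1 (mod 4), so (737/749) = +(749/737).
Reduce top mod 737: now compute (12/737).
Pull out 2^2: since 737 ≡ 1 (mod 8), (2/737) = +1, so (2/737)^2 = +1.
Reciprocity: 3 ≡ 3 and 737 ≡ 1 (mod 4), so (3/737) = +(737/3).
Reduce top mod 3: now compute (2/3).
Pull out 2: since 3 ≡ 3 (mod 8), (2/3) = -1.
Reached (1/3) = 1. Collecting the sign flips along the way, the symbol is -1.

-1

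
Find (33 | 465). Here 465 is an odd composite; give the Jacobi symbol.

Reciprocity: 33 ≡ 1 and 465 ≡ 1 (mod 4), so (33/465) = +(465/33).
Reduce top mod 33: now compute (3/33).
Reciprocity: 3 ≡ 3 and 33 ≡ 1 (mod 4), so (3/33) = +(33/3).
Reduce top mod 3: now compute (0/3).
Top reduces to 0: gcd > 1, so the symbol is 0.

0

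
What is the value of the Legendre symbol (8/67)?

-1

Euler's criterion: (8/67) ≡ 8^33 (mod 67).
8^2 ≡ 64 (mod 67)
8^4 ≡ 9 (mod 67)
8^8 ≡ 14 (mod 67)
8^16 ≡ 62 (mod 67)
8^32 ≡ 25 (mod 67)
8^33 = 8^(32+1) ≡ 66 (mod 67).
Result is 66 ≡ −1, so (8/67) = −1.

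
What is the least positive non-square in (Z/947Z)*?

2

(2/947) = −1, so 2 is the smallest positive non-residue mod 947.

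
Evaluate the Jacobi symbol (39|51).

Reciprocity: 39 ≡ 3 and 51 ≡ 3 (mod 4), so (39/51) = −(51/39).
Reduce top mod 39: now compute (12/39).
Pull out 2^2: since 39 ≡ 7 (mod 8), (2/39) = +1, so (2/39)^2 = +1.
Reciprocity: 3 ≡ 3 and 39 ≡ 3 (mod 4), so (3/39) = −(39/3).
Reduce top mod 3: now compute (0/3).
Top reduces to 0: gcd > 1, so the symbol is 0.

0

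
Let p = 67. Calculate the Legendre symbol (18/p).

-1

Pull out 2: since 67 ≡ 3 (mod 8), (2/67) = -1.
Reciprocity: 9 ≡ 1 and 67 ≡ 3 (mod 4), so (9/67) = +(67/9).
Reduce top mod 9: now compute (4/9).
Pull out 2^2: since 9 ≡ 1 (mod 8), (2/9) = +1, so (2/9)^2 = +1.
Reached (1/9) = 1. Collecting the sign flips along the way, the symbol is -1.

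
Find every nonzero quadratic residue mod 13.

Square k = 1,…,6 (k and 13−k give the same square):
1²=1, 2²=4, 3²=9, 4²≡3, 5²≡12, 6²≡10 (mod 13).
So the quadratic residues mod 13 are {1, 3, 4, 9, 10, 12}.

1,3,4,9,10,12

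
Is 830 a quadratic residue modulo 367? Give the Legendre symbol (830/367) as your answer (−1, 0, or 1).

-1

First reduce: 830 ≡ 96 (mod 367).
Pull out 2^5: since 367 ≡ 7 (mod 8), (2/367) = +1, so (2/367)^5 = +1.
Reciprocity: 3 ≡ 3 and 367 ≡ 3 (mod 4), so (3/367) = −(367/3).
Reduce top mod 3: now compute (1/3).
Reached (1/3) = 1. Collecting the sign flips along the way, the symbol is -1.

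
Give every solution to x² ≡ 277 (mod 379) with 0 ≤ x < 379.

Since 379 ≡ 3 (mod 4), a square root of 277 is 277^((379+1)/4) = 277^95 mod 379.
Repeated squaring: 277^2≡171, 277^4≡58, 277^8≡332, 277^16≡314, 277^32≡56, 277^64≡104 (mod 379).
277^95 = 277^(64+16+8+4+2+1) ≡ 203 (mod 379).
Check: 203² = 41209 ≡ 277 (mod 379). The two roots are 176 and 203.

176, 203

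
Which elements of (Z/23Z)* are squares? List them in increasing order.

Square k = 1,…,11 (k and 23−k give the same square):
1²=1, 2²=4, 3²=9, 4²=16, 5²≡2, 6²≡13, 7²≡3, 8²≡18, 9²≡12, 10²≡8, 11²≡6 (mod 23).
So the quadratic residues mod 23 are {1, 2, 3, 4, 6, 8, 9, 12, 13, 16, 18}.

1 2 3 4 6 8 9 12 13 16 18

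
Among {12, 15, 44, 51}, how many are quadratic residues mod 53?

2

(12/53) = -1 → non-residue.
(15/53) = +1 → QR.
(44/53) = +1 → QR.
(51/53) = -1 → non-residue.
Total quadratic residues among the 4: 2.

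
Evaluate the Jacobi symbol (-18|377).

First reduce: -18 ≡ 359 (mod 377).
Reciprocity: 359 ≡ 3 and 377 ≡ 1 (mod 4), so (359/377) = +(377/359).
Reduce top mod 359: now compute (18/359).
Pull out 2: since 359 ≡ 7 (mod 8), (2/359) = +1.
Reciprocity: 9 ≡ 1 and 359 ≡ 3 (mod 4), so (9/359) = +(359/9).
Reduce top mod 9: now compute (8/9).
Pull out 2^3: since 9 ≡ 1 (mod 8), (2/9) = +1, so (2/9)^3 = +1.
Reached (1/9) = 1. Collecting the sign flips along the way, the symbol is +1.

1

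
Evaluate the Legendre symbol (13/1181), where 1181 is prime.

-1

Reciprocity: 13 ≡ 1 and 1181 ≡ 1 (mod 4), so (13/1181) = +(1181/13).
Reduce top mod 13: now compute (11/13).
Reciprocity: 11 ≡ 3 and 13 ≡ 1 (mod 4), so (11/13) = +(13/11).
Reduce top mod 11: now compute (2/11).
Pull out 2: since 11 ≡ 3 (mod 8), (2/11) = -1.
Reached (1/11) = 1. Collecting the sign flips along the way, the symbol is -1.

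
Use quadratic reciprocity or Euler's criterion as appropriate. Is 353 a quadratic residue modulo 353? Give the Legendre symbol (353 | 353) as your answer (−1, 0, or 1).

0

First reduce: 353 ≡ 0 (mod 353).
Top reduces to 0: gcd > 1, so the symbol is 0.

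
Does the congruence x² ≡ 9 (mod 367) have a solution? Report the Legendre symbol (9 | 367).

Euler's criterion: (9/367) ≡ 9^183 (mod 367).
9^2 ≡ 81 (mod 367)
9^4 ≡ 322 (mod 367)
9^8 ≡ 190 (mod 367)
9^16 ≡ 134 (mod 367)
9^32 ≡ 340 (mod 367)
9^64 ≡ 362 (mod 367)
9^128 ≡ 25 (mod 367)
9^183 = 9^(128+32+16+4+2+1) ≡ 1 (mod 367).
Result is 1, so (9/367) = 1.

1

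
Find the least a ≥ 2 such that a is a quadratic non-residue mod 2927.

5

(2/2927) = +1, so 2 is a residue.
(3/2927) = +1, so 3 is a residue.
(4/2927) = +1, so 4 is a residue.
(5/2927) = −1, so 5 is the smallest positive non-residue mod 2927.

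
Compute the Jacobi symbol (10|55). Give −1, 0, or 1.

Pull out 2: since 55 ≡ 7 (mod 8), (2/55) = +1.
Reciprocity: 5 ≡ 1 and 55 ≡ 3 (mod 4), so (5/55) = +(55/5).
Reduce top mod 5: now compute (0/5).
Top reduces to 0: gcd > 1, so the symbol is 0.

0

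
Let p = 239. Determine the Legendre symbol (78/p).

Pull out 2: since 239 ≡ 7 (mod 8), (2/239) = +1.
Reciprocity: 39 ≡ 3 and 239 ≡ 3 (mod 4), so (39/239) = −(239/39).
Reduce top mod 39: now compute (5/39).
Reciprocity: 5 ≡ 1 and 39 ≡ 3 (mod 4), so (5/39) = +(39/5).
Reduce top mod 5: now compute (4/5).
Pull out 2^2: since 5 ≡ 5 (mod 8), (2/5) = -1, so (2/5)^2 = +1.
Reached (1/5) = 1. Collecting the sign flips along the way, the symbol is -1.

-1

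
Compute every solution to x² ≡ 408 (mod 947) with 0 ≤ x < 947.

Since 947 ≡ 3 (mod 4), a square root of 408 is 408^((947+1)/4) = 408^237 mod 947.
Repeated squaring: 408^2≡739, 408^4≡649, 408^8≡733, 408^16≡340, 408^32≡66, 408^64≡568, 408^128≡644 (mod 947).
408^237 = 408^(128+64+32+8+4+1) ≡ 890 (mod 947).
Check: 890² = 792100 ≡ 408 (mod 947). The two roots are 57 and 890.

57, 890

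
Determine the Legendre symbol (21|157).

Reciprocity: 21 ≡ 1 and 157 ≡ 1 (mod 4), so (21/157) = +(157/21).
Reduce top mod 21: now compute (10/21).
Pull out 2: since 21 ≡ 5 (mod 8), (2/21) = -1.
Reciprocity: 5 ≡ 1 and 21 ≡ 1 (mod 4), so (5/21) = +(21/5).
Reduce top mod 5: now compute (1/5).
Reached (1/5) = 1. Collecting the sign flips along the way, the symbol is -1.

-1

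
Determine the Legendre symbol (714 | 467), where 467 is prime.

First reduce: 714 ≡ 247 (mod 467).
Reciprocity: 247 ≡ 3 and 467 ≡ 3 (mod 4), so (247/467) = −(467/247).
Reduce top mod 247: now compute (220/247).
Pull out 2^2: since 247 ≡ 7 (mod 8), (2/247) = +1, so (2/247)^2 = +1.
Reciprocity: 55 ≡ 3 and 247 ≡ 3 (mod 4), so (55/247) = −(247/55).
Reduce top mod 55: now compute (27/55).
Reciprocity: 27 ≡ 3 and 55 ≡ 3 (mod 4), so (27/55) = −(55/27).
Reduce top mod 27: now compute (1/27).
Reached (1/27) = 1. Collecting the sign flips along the way, the symbol is -1.

-1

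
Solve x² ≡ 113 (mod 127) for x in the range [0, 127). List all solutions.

42, 85

Since 127 ≡ 3 (mod 4), a square root of 113 is 113^((127+1)/4) = 113^32 mod 127.
Repeated squaring: 113^2≡69, 113^4≡62, 113^8≡34, 113^16≡13, 113^32≡42 (mod 127).
113^32 = 113^(32) ≡ 42 (mod 127).
Check: 42² = 1764 ≡ 113 (mod 127). The two roots are 42 and 85.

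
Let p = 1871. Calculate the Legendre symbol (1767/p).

-1

Reciprocity: 1767 ≡ 3 and 1871 ≡ 3 (mod 4), so (1767/1871) = −(1871/1767).
Reduce top mod 1767: now compute (104/1767).
Pull out 2^3: since 1767 ≡ 7 (mod 8), (2/1767) = +1, so (2/1767)^3 = +1.
Reciprocity: 13 ≡ 1 and 1767 ≡ 3 (mod 4), so (13/1767) = +(1767/13).
Reduce top mod 13: now compute (12/13).
Pull out 2^2: since 13 ≡ 5 (mod 8), (2/13) = -1, so (2/13)^2 = +1.
Reciprocity: 3 ≡ 3 and 13 ≡ 1 (mod 4), so (3/13) = +(13/3).
Reduce top mod 3: now compute (1/3).
Reached (1/3) = 1. Collecting the sign flips along the way, the symbol is -1.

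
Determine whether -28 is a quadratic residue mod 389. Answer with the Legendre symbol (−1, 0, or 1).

Euler's criterion: (-28/389) ≡ 361^194 (mod 389).
361^2 ≡ 6 (mod 389)
361^4 ≡ 36 (mod 389)
361^8 ≡ 129 (mod 389)
361^16 ≡ 303 (mod 389)
361^32 ≡ 5 (mod 389)
361^64 ≡ 25 (mod 389)
361^128 ≡ 236 (mod 389)
361^194 = 361^(128+64+2) ≡ 1 (mod 389).
Result is 1, so (-28/389) = 1.

1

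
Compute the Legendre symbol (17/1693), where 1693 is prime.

-1

Reciprocity: 17 ≡ 1 and 1693 ≡ 1 (mod 4), so (17/1693) = +(1693/17).
Reduce top mod 17: now compute (10/17).
Pull out 2: since 17 ≡ 1 (mod 8), (2/17) = +1.
Reciprocity: 5 ≡ 1 and 17 ≡ 1 (mod 4), so (5/17) = +(17/5).
Reduce top mod 5: now compute (2/5).
Pull out 2: since 5 ≡ 5 (mod 8), (2/5) = -1.
Reached (1/5) = 1. Collecting the sign flips along the way, the symbol is -1.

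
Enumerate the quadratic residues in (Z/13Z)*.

Square k = 1,…,6 (k and 13−k give the same square):
1²=1, 2²=4, 3²=9, 4²≡3, 5²≡12, 6²≡10 (mod 13).
So the quadratic residues mod 13 are {1, 3, 4, 9, 10, 12}.

1 3 4 9 10 12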